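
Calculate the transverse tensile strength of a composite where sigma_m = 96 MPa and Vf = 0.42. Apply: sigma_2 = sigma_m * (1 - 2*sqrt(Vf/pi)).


factor = 1 - 2*sqrt(0.42/pi) = 0.2687
sigma_2 = 96 * 0.2687 = 25.8 MPa

25.8 MPa


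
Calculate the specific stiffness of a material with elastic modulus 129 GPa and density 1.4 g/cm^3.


Specific stiffness = E/rho = 129/1.4 = 92.1 GPa/(g/cm^3)

92.1 GPa/(g/cm^3)


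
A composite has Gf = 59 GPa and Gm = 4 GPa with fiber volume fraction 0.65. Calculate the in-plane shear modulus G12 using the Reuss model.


1/G12 = Vf/Gf + (1-Vf)/Gm = 0.65/59 + 0.35/4
G12 = 10.15 GPa

10.15 GPa


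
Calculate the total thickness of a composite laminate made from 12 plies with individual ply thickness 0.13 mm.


h = n * t_ply = 12 * 0.13 = 1.56 mm

1.56 mm


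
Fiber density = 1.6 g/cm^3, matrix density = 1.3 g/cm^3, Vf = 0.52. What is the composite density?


rho_c = rho_f*Vf + rho_m*(1-Vf) = 1.6*0.52 + 1.3*0.48 = 1.456 g/cm^3

1.456 g/cm^3


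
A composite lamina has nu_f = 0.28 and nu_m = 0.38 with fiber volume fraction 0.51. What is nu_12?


nu_12 = nu_f*Vf + nu_m*(1-Vf) = 0.28*0.51 + 0.38*0.49 = 0.329

0.329


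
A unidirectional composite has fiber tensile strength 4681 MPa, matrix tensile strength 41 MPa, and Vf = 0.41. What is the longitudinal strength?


sigma_1 = sigma_f*Vf + sigma_m*(1-Vf) = 4681*0.41 + 41*0.59 = 1943.4 MPa

1943.4 MPa


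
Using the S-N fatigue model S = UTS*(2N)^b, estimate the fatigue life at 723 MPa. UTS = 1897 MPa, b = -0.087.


N = 0.5 * (S/UTS)^(1/b) = 0.5 * (723/1897)^(1/-0.087) = 32677.3066 cycles

32677.3066 cycles


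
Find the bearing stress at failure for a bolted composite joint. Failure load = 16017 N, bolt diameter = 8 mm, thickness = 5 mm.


sigma_br = F/(d*h) = 16017/(8*5) = 400.4 MPa

400.4 MPa


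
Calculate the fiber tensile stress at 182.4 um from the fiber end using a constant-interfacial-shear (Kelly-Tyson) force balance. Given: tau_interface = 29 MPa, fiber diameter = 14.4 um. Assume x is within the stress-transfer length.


Force balance: sigma_f * (pi*d^2/4) = tau * (pi*d) * x  ->  sigma_f = 4 * tau * x / d
sigma_f = 4 * 29 * 182.4 / 14.4 = 1469.3 MPa

1469.3 MPa


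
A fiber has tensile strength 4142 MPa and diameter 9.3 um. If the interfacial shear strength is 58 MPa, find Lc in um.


Lc = sigma_f * d / (2 * tau_i) = 4142 * 9.3 / (2 * 58) = 332.1 um

332.1 um


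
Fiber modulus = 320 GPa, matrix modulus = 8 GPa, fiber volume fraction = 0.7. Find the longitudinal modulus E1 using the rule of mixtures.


E1 = Ef*Vf + Em*(1-Vf) = 320*0.7 + 8*0.3 = 226.4 GPa

226.4 GPa


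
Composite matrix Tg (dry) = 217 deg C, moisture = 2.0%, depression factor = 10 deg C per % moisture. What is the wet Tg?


Tg_wet = Tg_dry - k*moisture = 217 - 10*2.0 = 197.0 deg C

197.0 deg C


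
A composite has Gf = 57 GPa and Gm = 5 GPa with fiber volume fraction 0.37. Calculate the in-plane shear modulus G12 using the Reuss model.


1/G12 = Vf/Gf + (1-Vf)/Gm = 0.37/57 + 0.63/5
G12 = 7.55 GPa

7.55 GPa


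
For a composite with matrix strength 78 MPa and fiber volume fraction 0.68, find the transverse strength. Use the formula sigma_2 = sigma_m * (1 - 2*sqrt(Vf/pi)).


factor = 1 - 2*sqrt(0.68/pi) = 0.0695
sigma_2 = 78 * 0.0695 = 5.42 MPa

5.42 MPa


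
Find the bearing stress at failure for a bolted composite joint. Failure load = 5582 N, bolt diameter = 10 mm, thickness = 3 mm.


sigma_br = F/(d*h) = 5582/(10*3) = 186.1 MPa

186.1 MPa


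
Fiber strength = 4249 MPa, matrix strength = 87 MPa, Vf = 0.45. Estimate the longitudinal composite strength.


sigma_1 = sigma_f*Vf + sigma_m*(1-Vf) = 4249*0.45 + 87*0.55 = 1959.9 MPa

1959.9 MPa


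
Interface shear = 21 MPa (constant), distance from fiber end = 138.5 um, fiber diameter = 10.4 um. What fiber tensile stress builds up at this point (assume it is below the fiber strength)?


Force balance: sigma_f * (pi*d^2/4) = tau * (pi*d) * x  ->  sigma_f = 4 * tau * x / d
sigma_f = 4 * 21 * 138.5 / 10.4 = 1118.7 MPa

1118.7 MPa


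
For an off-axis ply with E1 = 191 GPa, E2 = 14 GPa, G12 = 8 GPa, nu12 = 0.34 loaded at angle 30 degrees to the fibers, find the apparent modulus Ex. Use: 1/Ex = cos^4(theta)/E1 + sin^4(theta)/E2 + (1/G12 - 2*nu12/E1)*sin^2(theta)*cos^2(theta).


cos^4(30) = 0.5625, sin^4(30) = 0.0625, sin^2(30)*cos^2(30) = 0.1875
1/G12 - 2*nu12/E1 = 1/8 - 2*0.34/191 = 0.12144 GPa^-1
1/Ex = 0.5625/191 + 0.0625/14 + 0.12144*0.1875 = 0.0301793 GPa^-1
Ex = 33.14 GPa

33.14 GPa


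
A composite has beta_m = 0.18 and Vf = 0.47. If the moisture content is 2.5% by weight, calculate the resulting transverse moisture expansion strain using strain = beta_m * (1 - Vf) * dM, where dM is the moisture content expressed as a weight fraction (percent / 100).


dM = 2.5/100 = 0.025
strain = beta_m * (1-Vf) * dM = 0.18 * 0.53 * 0.025 = 0.002385

0.002385


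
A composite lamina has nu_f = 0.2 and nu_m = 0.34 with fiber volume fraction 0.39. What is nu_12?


nu_12 = nu_f*Vf + nu_m*(1-Vf) = 0.2*0.39 + 0.34*0.61 = 0.2854

0.2854


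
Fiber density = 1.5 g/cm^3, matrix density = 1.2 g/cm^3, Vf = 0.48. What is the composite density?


rho_c = rho_f*Vf + rho_m*(1-Vf) = 1.5*0.48 + 1.2*0.52 = 1.344 g/cm^3

1.344 g/cm^3


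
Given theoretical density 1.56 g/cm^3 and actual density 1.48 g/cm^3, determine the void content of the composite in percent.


Void% = (rho_theo - rho_actual)/rho_theo * 100 = (1.56 - 1.48)/1.56 * 100 = 5.13%

5.13%


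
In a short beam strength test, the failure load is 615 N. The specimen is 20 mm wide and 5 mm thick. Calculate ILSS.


ILSS = 3F/(4bh) = 3*615/(4*20*5) = 4.61 MPa

4.61 MPa


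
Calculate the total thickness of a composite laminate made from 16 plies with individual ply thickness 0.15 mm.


h = n * t_ply = 16 * 0.15 = 2.4 mm

2.4 mm


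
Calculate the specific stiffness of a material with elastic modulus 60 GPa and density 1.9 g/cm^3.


Specific stiffness = E/rho = 60/1.9 = 31.6 GPa/(g/cm^3)

31.6 GPa/(g/cm^3)


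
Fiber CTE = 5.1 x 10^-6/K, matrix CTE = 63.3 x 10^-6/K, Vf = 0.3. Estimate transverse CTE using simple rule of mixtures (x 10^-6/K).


alpha_2 = alpha_f*Vf + alpha_m*(1-Vf) = 5.1*0.3 + 63.3*0.7 = 45.8 x 10^-6/K

45.8 x 10^-6/K


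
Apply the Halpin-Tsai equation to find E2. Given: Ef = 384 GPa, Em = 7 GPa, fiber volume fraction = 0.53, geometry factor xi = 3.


eta = (Ef/Em - 1)/(Ef/Em + xi) = (54.8571 - 1)/(54.8571 + 3) = 0.9309
E2 = Em*(1+xi*eta*Vf)/(1-eta*Vf) = 34.27 GPa

34.27 GPa


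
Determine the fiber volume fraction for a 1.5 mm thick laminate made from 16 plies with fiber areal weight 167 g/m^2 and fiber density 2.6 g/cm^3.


Vf = n * FAW / (rho_f * h * 1000) = 16 * 167 / (2.6 * 1.5 * 1000) = 0.6851

0.6851


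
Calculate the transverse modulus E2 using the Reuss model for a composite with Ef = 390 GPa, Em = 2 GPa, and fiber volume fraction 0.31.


1/E2 = Vf/Ef + (1-Vf)/Em = 0.31/390 + 0.69/2
E2 = 2.89 GPa

2.89 GPa


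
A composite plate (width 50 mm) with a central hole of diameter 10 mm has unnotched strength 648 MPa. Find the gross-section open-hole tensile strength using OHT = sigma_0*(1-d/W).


OHT = sigma_0*(1-d/W) = 648*(1-10/50) = 518.4 MPa

518.4 MPa


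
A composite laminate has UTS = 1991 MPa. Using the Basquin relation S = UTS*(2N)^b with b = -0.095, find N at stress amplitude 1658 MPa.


N = 0.5 * (S/UTS)^(1/b) = 0.5 * (1658/1991)^(1/-0.095) = 3.4330 cycles

3.4330 cycles


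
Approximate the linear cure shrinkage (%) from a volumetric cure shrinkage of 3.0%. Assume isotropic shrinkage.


Linear shrinkage ≈ vol_shrink/3 = 3.0/3 = 1.0%

1.0%


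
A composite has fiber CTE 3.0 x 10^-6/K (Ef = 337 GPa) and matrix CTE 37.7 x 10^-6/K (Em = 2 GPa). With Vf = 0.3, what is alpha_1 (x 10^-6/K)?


E1 = Ef*Vf + Em*(1-Vf) = 102.5
alpha_1 = (alpha_f*Ef*Vf + alpha_m*Em*(1-Vf))/E1 = 3.47 x 10^-6/K

3.47 x 10^-6/K


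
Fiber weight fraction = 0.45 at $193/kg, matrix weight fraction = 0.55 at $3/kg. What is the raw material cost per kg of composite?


Cost = cost_f*Wf + cost_m*Wm = 193*0.45 + 3*0.55 = $88.5/kg

$88.5/kg


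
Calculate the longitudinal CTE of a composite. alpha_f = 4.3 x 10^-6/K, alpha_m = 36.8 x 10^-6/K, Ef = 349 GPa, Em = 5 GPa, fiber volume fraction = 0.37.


E1 = Ef*Vf + Em*(1-Vf) = 132.28
alpha_1 = (alpha_f*Ef*Vf + alpha_m*Em*(1-Vf))/E1 = 5.07 x 10^-6/K

5.07 x 10^-6/K


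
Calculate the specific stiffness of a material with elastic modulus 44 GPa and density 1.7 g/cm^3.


Specific stiffness = E/rho = 44/1.7 = 25.9 GPa/(g/cm^3)

25.9 GPa/(g/cm^3)


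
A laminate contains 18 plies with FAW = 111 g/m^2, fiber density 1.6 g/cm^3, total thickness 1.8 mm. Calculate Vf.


Vf = n * FAW / (rho_f * h * 1000) = 18 * 111 / (1.6 * 1.8 * 1000) = 0.6938

0.6938


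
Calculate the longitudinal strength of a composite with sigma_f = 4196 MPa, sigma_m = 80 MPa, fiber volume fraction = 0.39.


sigma_1 = sigma_f*Vf + sigma_m*(1-Vf) = 4196*0.39 + 80*0.61 = 1685.2 MPa

1685.2 MPa


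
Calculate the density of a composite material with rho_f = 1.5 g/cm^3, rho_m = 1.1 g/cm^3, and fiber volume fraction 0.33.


rho_c = rho_f*Vf + rho_m*(1-Vf) = 1.5*0.33 + 1.1*0.67 = 1.232 g/cm^3

1.232 g/cm^3


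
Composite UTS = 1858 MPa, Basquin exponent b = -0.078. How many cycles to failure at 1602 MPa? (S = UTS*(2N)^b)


N = 0.5 * (S/UTS)^(1/b) = 0.5 * (1602/1858)^(1/-0.078) = 3.3450 cycles

3.3450 cycles


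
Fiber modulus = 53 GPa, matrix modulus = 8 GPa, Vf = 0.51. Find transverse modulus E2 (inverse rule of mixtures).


1/E2 = Vf/Ef + (1-Vf)/Em = 0.51/53 + 0.49/8
E2 = 14.11 GPa

14.11 GPa


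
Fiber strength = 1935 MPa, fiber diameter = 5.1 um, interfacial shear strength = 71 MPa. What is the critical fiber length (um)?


Lc = sigma_f * d / (2 * tau_i) = 1935 * 5.1 / (2 * 71) = 69.5 um

69.5 um


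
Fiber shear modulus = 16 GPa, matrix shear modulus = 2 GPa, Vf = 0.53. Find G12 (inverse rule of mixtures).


1/G12 = Vf/Gf + (1-Vf)/Gm = 0.53/16 + 0.47/2
G12 = 3.73 GPa

3.73 GPa


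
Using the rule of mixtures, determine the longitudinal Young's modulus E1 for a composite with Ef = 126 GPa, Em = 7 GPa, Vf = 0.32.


E1 = Ef*Vf + Em*(1-Vf) = 126*0.32 + 7*0.68 = 45.08 GPa

45.08 GPa


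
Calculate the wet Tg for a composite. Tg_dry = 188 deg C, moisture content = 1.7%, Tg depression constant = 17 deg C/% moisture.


Tg_wet = Tg_dry - k*moisture = 188 - 17*1.7 = 159.1 deg C

159.1 deg C


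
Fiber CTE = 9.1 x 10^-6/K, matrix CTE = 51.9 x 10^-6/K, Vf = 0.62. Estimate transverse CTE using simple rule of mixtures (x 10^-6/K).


alpha_2 = alpha_f*Vf + alpha_m*(1-Vf) = 9.1*0.62 + 51.9*0.38 = 25.4 x 10^-6/K

25.4 x 10^-6/K


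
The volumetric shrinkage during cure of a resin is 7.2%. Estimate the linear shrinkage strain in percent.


Linear shrinkage ≈ vol_shrink/3 = 7.2/3 = 2.4%

2.4%


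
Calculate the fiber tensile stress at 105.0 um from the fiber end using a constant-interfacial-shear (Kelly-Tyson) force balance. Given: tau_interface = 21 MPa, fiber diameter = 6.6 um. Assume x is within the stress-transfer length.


Force balance: sigma_f * (pi*d^2/4) = tau * (pi*d) * x  ->  sigma_f = 4 * tau * x / d
sigma_f = 4 * 21 * 105.0 / 6.6 = 1336.4 MPa

1336.4 MPa


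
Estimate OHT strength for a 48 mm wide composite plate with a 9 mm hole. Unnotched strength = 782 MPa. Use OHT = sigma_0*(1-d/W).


OHT = sigma_0*(1-d/W) = 782*(1-9/48) = 635.4 MPa

635.4 MPa


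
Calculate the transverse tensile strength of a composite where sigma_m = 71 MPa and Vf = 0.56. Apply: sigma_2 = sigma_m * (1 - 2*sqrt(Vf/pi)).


factor = 1 - 2*sqrt(0.56/pi) = 0.1556
sigma_2 = 71 * 0.1556 = 11.05 MPa

11.05 MPa


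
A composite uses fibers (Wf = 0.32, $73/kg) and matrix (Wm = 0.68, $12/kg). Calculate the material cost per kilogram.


Cost = cost_f*Wf + cost_m*Wm = 73*0.32 + 12*0.68 = $31.52/kg

$31.52/kg


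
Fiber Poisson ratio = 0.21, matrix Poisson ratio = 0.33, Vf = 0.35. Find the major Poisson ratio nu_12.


nu_12 = nu_f*Vf + nu_m*(1-Vf) = 0.21*0.35 + 0.33*0.65 = 0.288

0.288


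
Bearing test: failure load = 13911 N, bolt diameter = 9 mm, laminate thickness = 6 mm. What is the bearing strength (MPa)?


sigma_br = F/(d*h) = 13911/(9*6) = 257.6 MPa

257.6 MPa


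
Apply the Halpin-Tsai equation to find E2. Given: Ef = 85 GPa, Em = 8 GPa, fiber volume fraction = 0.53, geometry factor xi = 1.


eta = (Ef/Em - 1)/(Ef/Em + xi) = (10.625 - 1)/(10.625 + 1) = 0.828
E2 = Em*(1+xi*eta*Vf)/(1-eta*Vf) = 20.51 GPa

20.51 GPa


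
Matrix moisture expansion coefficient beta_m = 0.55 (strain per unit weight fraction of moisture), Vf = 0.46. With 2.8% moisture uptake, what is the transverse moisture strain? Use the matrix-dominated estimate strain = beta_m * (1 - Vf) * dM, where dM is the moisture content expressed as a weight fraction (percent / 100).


dM = 2.8/100 = 0.028
strain = beta_m * (1-Vf) * dM = 0.55 * 0.54 * 0.028 = 0.008316

0.008316


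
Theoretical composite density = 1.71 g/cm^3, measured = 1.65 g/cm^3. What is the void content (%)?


Void% = (rho_theo - rho_actual)/rho_theo * 100 = (1.71 - 1.65)/1.71 * 100 = 3.51%

3.51%


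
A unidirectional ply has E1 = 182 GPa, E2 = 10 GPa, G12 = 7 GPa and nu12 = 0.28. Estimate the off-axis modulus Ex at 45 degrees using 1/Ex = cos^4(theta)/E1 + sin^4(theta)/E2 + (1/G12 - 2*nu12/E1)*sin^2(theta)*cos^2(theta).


cos^4(45) = 0.25, sin^4(45) = 0.25, sin^2(45)*cos^2(45) = 0.25
1/G12 - 2*nu12/E1 = 1/7 - 2*0.28/182 = 0.13978 GPa^-1
1/Ex = 0.25/182 + 0.25/10 + 0.13978*0.25 = 0.0613187 GPa^-1
Ex = 16.31 GPa

16.31 GPa


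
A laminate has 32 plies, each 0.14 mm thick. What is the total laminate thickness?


h = n * t_ply = 32 * 0.14 = 4.48 mm

4.48 mm


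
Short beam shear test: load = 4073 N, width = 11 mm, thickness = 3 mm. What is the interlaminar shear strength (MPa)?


ILSS = 3F/(4bh) = 3*4073/(4*11*3) = 92.57 MPa

92.57 MPa


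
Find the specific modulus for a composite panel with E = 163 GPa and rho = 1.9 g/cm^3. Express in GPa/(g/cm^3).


Specific stiffness = E/rho = 163/1.9 = 85.8 GPa/(g/cm^3)

85.8 GPa/(g/cm^3)


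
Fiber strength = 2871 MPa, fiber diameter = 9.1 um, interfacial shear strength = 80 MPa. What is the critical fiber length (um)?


Lc = sigma_f * d / (2 * tau_i) = 2871 * 9.1 / (2 * 80) = 163.3 um

163.3 um


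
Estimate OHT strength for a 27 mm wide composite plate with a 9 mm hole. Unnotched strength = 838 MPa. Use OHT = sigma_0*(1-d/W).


OHT = sigma_0*(1-d/W) = 838*(1-9/27) = 558.7 MPa

558.7 MPa


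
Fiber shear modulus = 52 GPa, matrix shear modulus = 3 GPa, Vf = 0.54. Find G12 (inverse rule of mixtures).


1/G12 = Vf/Gf + (1-Vf)/Gm = 0.54/52 + 0.46/3
G12 = 6.11 GPa

6.11 GPa


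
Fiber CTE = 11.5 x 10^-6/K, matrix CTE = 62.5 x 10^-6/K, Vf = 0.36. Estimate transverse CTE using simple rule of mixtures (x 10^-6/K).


alpha_2 = alpha_f*Vf + alpha_m*(1-Vf) = 11.5*0.36 + 62.5*0.64 = 44.1 x 10^-6/K

44.1 x 10^-6/K


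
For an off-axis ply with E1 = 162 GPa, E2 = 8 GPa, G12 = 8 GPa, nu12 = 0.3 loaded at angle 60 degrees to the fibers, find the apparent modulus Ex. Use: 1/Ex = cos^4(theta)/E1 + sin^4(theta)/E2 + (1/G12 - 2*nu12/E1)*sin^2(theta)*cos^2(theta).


cos^4(60) = 0.0625, sin^4(60) = 0.5625, sin^2(60)*cos^2(60) = 0.1875
1/G12 - 2*nu12/E1 = 1/8 - 2*0.3/162 = 0.121296 GPa^-1
1/Ex = 0.0625/162 + 0.5625/8 + 0.121296*0.1875 = 0.0934414 GPa^-1
Ex = 10.7 GPa

10.7 GPa


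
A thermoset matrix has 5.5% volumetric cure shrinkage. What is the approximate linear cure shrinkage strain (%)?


Linear shrinkage ≈ vol_shrink/3 = 5.5/3 = 1.833%

1.833%


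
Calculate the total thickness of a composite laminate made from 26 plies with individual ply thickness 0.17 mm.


h = n * t_ply = 26 * 0.17 = 4.42 mm

4.42 mm


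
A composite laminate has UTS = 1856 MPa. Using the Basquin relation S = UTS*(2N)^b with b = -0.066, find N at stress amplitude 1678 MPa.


N = 0.5 * (S/UTS)^(1/b) = 0.5 * (1678/1856)^(1/-0.066) = 2.3035 cycles

2.3035 cycles


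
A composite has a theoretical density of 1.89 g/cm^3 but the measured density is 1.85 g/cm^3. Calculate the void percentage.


Void% = (rho_theo - rho_actual)/rho_theo * 100 = (1.89 - 1.85)/1.89 * 100 = 2.12%

2.12%


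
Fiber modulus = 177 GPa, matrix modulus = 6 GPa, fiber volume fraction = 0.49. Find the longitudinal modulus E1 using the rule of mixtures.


E1 = Ef*Vf + Em*(1-Vf) = 177*0.49 + 6*0.51 = 89.79 GPa

89.79 GPa


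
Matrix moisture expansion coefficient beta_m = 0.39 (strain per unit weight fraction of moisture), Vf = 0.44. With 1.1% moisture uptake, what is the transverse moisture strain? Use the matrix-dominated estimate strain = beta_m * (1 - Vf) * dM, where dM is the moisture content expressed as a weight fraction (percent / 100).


dM = 1.1/100 = 0.011
strain = beta_m * (1-Vf) * dM = 0.39 * 0.56 * 0.011 = 0.0024024

0.0024024


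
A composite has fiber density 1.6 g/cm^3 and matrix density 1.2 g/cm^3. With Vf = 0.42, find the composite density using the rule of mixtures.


rho_c = rho_f*Vf + rho_m*(1-Vf) = 1.6*0.42 + 1.2*0.58 = 1.368 g/cm^3

1.368 g/cm^3


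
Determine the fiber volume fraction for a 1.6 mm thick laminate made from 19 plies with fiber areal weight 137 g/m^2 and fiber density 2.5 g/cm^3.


Vf = n * FAW / (rho_f * h * 1000) = 19 * 137 / (2.5 * 1.6 * 1000) = 0.6508

0.6508


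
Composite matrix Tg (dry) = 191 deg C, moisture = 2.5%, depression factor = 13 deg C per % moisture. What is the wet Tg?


Tg_wet = Tg_dry - k*moisture = 191 - 13*2.5 = 158.5 deg C

158.5 deg C


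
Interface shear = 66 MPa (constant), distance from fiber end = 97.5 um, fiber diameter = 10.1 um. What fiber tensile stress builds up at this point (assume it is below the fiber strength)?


Force balance: sigma_f * (pi*d^2/4) = tau * (pi*d) * x  ->  sigma_f = 4 * tau * x / d
sigma_f = 4 * 66 * 97.5 / 10.1 = 2548.5 MPa

2548.5 MPa


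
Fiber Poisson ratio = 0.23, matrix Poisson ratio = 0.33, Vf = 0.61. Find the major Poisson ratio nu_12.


nu_12 = nu_f*Vf + nu_m*(1-Vf) = 0.23*0.61 + 0.33*0.39 = 0.269

0.269


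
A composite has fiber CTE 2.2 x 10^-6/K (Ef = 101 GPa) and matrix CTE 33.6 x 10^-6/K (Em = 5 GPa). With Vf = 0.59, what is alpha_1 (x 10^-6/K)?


E1 = Ef*Vf + Em*(1-Vf) = 61.64
alpha_1 = (alpha_f*Ef*Vf + alpha_m*Em*(1-Vf))/E1 = 3.24 x 10^-6/K

3.24 x 10^-6/K


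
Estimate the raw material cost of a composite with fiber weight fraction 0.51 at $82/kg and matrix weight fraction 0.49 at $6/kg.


Cost = cost_f*Wf + cost_m*Wm = 82*0.51 + 6*0.49 = $44.76/kg

$44.76/kg


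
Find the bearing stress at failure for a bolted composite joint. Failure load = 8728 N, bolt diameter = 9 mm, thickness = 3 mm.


sigma_br = F/(d*h) = 8728/(9*3) = 323.3 MPa

323.3 MPa


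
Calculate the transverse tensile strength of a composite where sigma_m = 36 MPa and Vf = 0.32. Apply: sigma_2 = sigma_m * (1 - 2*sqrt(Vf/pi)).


factor = 1 - 2*sqrt(0.32/pi) = 0.3617
sigma_2 = 36 * 0.3617 = 13.02 MPa

13.02 MPa


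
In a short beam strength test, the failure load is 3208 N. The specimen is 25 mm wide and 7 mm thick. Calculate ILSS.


ILSS = 3F/(4bh) = 3*3208/(4*25*7) = 13.75 MPa

13.75 MPa


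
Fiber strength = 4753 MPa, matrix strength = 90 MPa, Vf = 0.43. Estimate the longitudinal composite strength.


sigma_1 = sigma_f*Vf + sigma_m*(1-Vf) = 4753*0.43 + 90*0.57 = 2095.1 MPa

2095.1 MPa


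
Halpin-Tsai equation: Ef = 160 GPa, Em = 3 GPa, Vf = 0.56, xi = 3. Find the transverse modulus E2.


eta = (Ef/Em - 1)/(Ef/Em + xi) = (53.3333 - 1)/(53.3333 + 3) = 0.929
E2 = Em*(1+xi*eta*Vf)/(1-eta*Vf) = 16.01 GPa

16.01 GPa


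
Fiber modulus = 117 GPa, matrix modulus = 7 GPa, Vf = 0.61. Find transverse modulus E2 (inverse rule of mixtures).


1/E2 = Vf/Ef + (1-Vf)/Em = 0.61/117 + 0.39/7
E2 = 16.41 GPa

16.41 GPa


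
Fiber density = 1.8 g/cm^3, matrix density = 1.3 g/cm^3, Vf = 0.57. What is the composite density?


rho_c = rho_f*Vf + rho_m*(1-Vf) = 1.8*0.57 + 1.3*0.43 = 1.585 g/cm^3

1.585 g/cm^3


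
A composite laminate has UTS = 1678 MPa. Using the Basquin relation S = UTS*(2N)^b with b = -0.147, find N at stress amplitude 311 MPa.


N = 0.5 * (S/UTS)^(1/b) = 0.5 * (311/1678)^(1/-0.147) = 47728.3681 cycles

47728.3681 cycles


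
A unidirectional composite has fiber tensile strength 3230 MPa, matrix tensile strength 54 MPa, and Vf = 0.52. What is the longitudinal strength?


sigma_1 = sigma_f*Vf + sigma_m*(1-Vf) = 3230*0.52 + 54*0.48 = 1705.5 MPa

1705.5 MPa


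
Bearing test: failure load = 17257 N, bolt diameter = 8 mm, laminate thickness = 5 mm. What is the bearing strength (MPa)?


sigma_br = F/(d*h) = 17257/(8*5) = 431.4 MPa

431.4 MPa


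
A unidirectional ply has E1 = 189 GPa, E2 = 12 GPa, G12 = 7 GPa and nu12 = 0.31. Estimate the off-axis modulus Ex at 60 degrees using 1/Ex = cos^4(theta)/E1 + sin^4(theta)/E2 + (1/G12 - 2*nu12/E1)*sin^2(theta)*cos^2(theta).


cos^4(60) = 0.0625, sin^4(60) = 0.5625, sin^2(60)*cos^2(60) = 0.1875
1/G12 - 2*nu12/E1 = 1/7 - 2*0.31/189 = 0.139577 GPa^-1
1/Ex = 0.0625/189 + 0.5625/12 + 0.139577*0.1875 = 0.0733763 GPa^-1
Ex = 13.63 GPa

13.63 GPa


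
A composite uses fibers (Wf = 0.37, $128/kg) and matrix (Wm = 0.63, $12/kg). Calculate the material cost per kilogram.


Cost = cost_f*Wf + cost_m*Wm = 128*0.37 + 12*0.63 = $54.92/kg

$54.92/kg


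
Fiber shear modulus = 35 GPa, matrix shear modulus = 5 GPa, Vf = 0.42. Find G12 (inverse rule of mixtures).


1/G12 = Vf/Gf + (1-Vf)/Gm = 0.42/35 + 0.58/5
G12 = 7.81 GPa

7.81 GPa


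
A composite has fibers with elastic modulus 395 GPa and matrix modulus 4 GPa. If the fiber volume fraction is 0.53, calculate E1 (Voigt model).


E1 = Ef*Vf + Em*(1-Vf) = 395*0.53 + 4*0.47 = 211.23 GPa

211.23 GPa


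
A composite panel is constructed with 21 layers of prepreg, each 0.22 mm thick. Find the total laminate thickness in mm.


h = n * t_ply = 21 * 0.22 = 4.62 mm

4.62 mm


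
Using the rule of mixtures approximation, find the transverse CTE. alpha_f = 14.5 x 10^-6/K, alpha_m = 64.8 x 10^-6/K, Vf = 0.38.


alpha_2 = alpha_f*Vf + alpha_m*(1-Vf) = 14.5*0.38 + 64.8*0.62 = 45.7 x 10^-6/K

45.7 x 10^-6/K


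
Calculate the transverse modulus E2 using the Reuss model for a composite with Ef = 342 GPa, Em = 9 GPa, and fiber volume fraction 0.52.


1/E2 = Vf/Ef + (1-Vf)/Em = 0.52/342 + 0.48/9
E2 = 18.23 GPa

18.23 GPa


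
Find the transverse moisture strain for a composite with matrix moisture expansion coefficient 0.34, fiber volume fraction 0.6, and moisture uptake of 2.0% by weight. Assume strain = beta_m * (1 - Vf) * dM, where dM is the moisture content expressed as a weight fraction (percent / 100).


dM = 2.0/100 = 0.02
strain = beta_m * (1-Vf) * dM = 0.34 * 0.4 * 0.02 = 0.00272

0.00272


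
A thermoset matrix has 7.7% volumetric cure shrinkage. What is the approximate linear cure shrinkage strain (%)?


Linear shrinkage ≈ vol_shrink/3 = 7.7/3 = 2.567%

2.567%


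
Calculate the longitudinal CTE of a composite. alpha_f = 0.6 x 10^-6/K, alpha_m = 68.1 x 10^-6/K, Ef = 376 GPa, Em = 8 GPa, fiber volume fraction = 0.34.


E1 = Ef*Vf + Em*(1-Vf) = 133.12
alpha_1 = (alpha_f*Ef*Vf + alpha_m*Em*(1-Vf))/E1 = 3.28 x 10^-6/K

3.28 x 10^-6/K


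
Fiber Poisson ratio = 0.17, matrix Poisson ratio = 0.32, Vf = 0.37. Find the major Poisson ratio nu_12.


nu_12 = nu_f*Vf + nu_m*(1-Vf) = 0.17*0.37 + 0.32*0.63 = 0.2645

0.2645


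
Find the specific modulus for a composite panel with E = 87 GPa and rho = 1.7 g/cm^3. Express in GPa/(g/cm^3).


Specific stiffness = E/rho = 87/1.7 = 51.2 GPa/(g/cm^3)

51.2 GPa/(g/cm^3)


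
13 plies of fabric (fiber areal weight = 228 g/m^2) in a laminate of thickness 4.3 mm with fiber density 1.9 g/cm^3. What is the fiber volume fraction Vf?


Vf = n * FAW / (rho_f * h * 1000) = 13 * 228 / (1.9 * 4.3 * 1000) = 0.3628

0.3628


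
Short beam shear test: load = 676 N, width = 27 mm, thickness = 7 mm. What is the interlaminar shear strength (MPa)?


ILSS = 3F/(4bh) = 3*676/(4*27*7) = 2.68 MPa

2.68 MPa


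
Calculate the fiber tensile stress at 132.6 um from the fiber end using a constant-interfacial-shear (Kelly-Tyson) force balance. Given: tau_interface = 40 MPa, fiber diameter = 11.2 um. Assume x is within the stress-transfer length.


Force balance: sigma_f * (pi*d^2/4) = tau * (pi*d) * x  ->  sigma_f = 4 * tau * x / d
sigma_f = 4 * 40 * 132.6 / 11.2 = 1894.3 MPa

1894.3 MPa


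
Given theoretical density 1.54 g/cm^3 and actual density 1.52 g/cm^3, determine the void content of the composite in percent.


Void% = (rho_theo - rho_actual)/rho_theo * 100 = (1.54 - 1.52)/1.54 * 100 = 1.3%

1.3%


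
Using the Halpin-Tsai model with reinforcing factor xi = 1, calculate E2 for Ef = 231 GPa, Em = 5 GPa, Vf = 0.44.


eta = (Ef/Em - 1)/(Ef/Em + xi) = (46.2 - 1)/(46.2 + 1) = 0.9576
E2 = Em*(1+xi*eta*Vf)/(1-eta*Vf) = 12.28 GPa

12.28 GPa


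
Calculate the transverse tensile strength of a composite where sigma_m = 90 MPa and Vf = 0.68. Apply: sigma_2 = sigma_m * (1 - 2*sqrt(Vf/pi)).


factor = 1 - 2*sqrt(0.68/pi) = 0.0695
sigma_2 = 90 * 0.0695 = 6.26 MPa

6.26 MPa


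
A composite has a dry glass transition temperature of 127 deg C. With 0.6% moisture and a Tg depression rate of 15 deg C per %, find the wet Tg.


Tg_wet = Tg_dry - k*moisture = 127 - 15*0.6 = 118.0 deg C

118.0 deg C


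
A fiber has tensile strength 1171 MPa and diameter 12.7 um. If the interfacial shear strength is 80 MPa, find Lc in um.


Lc = sigma_f * d / (2 * tau_i) = 1171 * 12.7 / (2 * 80) = 92.9 um

92.9 um


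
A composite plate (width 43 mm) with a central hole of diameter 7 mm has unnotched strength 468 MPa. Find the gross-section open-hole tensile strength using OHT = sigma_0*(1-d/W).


OHT = sigma_0*(1-d/W) = 468*(1-7/43) = 391.8 MPa

391.8 MPa


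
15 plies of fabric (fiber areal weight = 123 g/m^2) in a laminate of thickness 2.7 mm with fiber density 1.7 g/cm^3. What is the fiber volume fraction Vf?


Vf = n * FAW / (rho_f * h * 1000) = 15 * 123 / (1.7 * 2.7 * 1000) = 0.402

0.402


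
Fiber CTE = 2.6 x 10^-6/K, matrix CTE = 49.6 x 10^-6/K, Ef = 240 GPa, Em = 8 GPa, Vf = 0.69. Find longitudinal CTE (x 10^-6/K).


E1 = Ef*Vf + Em*(1-Vf) = 168.08
alpha_1 = (alpha_f*Ef*Vf + alpha_m*Em*(1-Vf))/E1 = 3.29 x 10^-6/K

3.29 x 10^-6/K


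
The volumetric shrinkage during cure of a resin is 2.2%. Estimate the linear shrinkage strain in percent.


Linear shrinkage ≈ vol_shrink/3 = 2.2/3 = 0.733%

0.733%


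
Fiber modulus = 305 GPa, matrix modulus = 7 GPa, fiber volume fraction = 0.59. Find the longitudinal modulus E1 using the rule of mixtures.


E1 = Ef*Vf + Em*(1-Vf) = 305*0.59 + 7*0.41 = 182.82 GPa

182.82 GPa


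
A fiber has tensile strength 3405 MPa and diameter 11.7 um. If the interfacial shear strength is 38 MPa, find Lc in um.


Lc = sigma_f * d / (2 * tau_i) = 3405 * 11.7 / (2 * 38) = 524.2 um

524.2 um


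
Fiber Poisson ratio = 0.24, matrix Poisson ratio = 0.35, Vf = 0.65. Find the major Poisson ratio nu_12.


nu_12 = nu_f*Vf + nu_m*(1-Vf) = 0.24*0.65 + 0.35*0.35 = 0.2785

0.2785


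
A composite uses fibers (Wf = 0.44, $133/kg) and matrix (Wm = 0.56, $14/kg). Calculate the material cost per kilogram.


Cost = cost_f*Wf + cost_m*Wm = 133*0.44 + 14*0.56 = $66.36/kg

$66.36/kg


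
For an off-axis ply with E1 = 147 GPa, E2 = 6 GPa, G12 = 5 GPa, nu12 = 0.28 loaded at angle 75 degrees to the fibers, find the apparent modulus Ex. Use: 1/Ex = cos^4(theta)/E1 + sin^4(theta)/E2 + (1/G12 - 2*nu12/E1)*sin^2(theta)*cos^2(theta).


cos^4(75) = 0.004487, sin^4(75) = 0.870513, sin^2(75)*cos^2(75) = 0.0625
1/G12 - 2*nu12/E1 = 1/5 - 2*0.28/147 = 0.19619 GPa^-1
1/Ex = 0.004487/147 + 0.870513/6 + 0.19619*0.0625 = 0.1573779 GPa^-1
Ex = 6.35 GPa

6.35 GPa


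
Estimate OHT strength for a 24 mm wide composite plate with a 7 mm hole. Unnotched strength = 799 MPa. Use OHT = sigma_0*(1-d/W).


OHT = sigma_0*(1-d/W) = 799*(1-7/24) = 566.0 MPa

566.0 MPa


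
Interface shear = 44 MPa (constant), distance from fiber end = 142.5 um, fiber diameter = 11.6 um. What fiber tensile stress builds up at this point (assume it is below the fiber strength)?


Force balance: sigma_f * (pi*d^2/4) = tau * (pi*d) * x  ->  sigma_f = 4 * tau * x / d
sigma_f = 4 * 44 * 142.5 / 11.6 = 2162.1 MPa

2162.1 MPa


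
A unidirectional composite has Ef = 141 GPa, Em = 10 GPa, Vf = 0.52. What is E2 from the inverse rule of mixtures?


1/E2 = Vf/Ef + (1-Vf)/Em = 0.52/141 + 0.48/10
E2 = 19.35 GPa

19.35 GPa


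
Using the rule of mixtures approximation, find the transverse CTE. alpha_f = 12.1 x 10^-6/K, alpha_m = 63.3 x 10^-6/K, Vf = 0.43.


alpha_2 = alpha_f*Vf + alpha_m*(1-Vf) = 12.1*0.43 + 63.3*0.57 = 41.3 x 10^-6/K

41.3 x 10^-6/K


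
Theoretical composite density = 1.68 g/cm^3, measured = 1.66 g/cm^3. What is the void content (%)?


Void% = (rho_theo - rho_actual)/rho_theo * 100 = (1.68 - 1.66)/1.68 * 100 = 1.19%

1.19%


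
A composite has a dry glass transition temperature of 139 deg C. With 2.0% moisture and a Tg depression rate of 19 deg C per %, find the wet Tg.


Tg_wet = Tg_dry - k*moisture = 139 - 19*2.0 = 101.0 deg C

101.0 deg C


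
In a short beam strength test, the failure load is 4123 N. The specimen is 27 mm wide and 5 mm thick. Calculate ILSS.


ILSS = 3F/(4bh) = 3*4123/(4*27*5) = 22.91 MPa

22.91 MPa


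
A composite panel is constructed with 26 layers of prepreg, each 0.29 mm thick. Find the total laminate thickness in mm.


h = n * t_ply = 26 * 0.29 = 7.54 mm

7.54 mm


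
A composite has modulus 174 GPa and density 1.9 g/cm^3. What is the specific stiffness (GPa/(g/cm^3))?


Specific stiffness = E/rho = 174/1.9 = 91.6 GPa/(g/cm^3)

91.6 GPa/(g/cm^3)


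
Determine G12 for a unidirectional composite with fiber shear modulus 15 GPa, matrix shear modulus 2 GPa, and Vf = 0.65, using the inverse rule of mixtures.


1/G12 = Vf/Gf + (1-Vf)/Gm = 0.65/15 + 0.35/2
G12 = 4.58 GPa

4.58 GPa


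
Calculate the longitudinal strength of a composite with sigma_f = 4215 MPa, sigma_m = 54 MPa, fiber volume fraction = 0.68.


sigma_1 = sigma_f*Vf + sigma_m*(1-Vf) = 4215*0.68 + 54*0.32 = 2883.5 MPa

2883.5 MPa


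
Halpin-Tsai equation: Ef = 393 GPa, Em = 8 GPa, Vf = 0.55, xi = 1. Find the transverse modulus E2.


eta = (Ef/Em - 1)/(Ef/Em + xi) = (49.125 - 1)/(49.125 + 1) = 0.9601
E2 = Em*(1+xi*eta*Vf)/(1-eta*Vf) = 25.9 GPa

25.9 GPa


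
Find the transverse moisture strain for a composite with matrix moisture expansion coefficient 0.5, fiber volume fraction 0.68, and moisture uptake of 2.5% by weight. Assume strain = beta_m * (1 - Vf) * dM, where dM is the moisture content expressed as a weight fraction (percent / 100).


dM = 2.5/100 = 0.025
strain = beta_m * (1-Vf) * dM = 0.5 * 0.32 * 0.025 = 0.004

0.004


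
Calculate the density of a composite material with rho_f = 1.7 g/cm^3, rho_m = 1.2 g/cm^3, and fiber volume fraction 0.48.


rho_c = rho_f*Vf + rho_m*(1-Vf) = 1.7*0.48 + 1.2*0.52 = 1.44 g/cm^3

1.44 g/cm^3


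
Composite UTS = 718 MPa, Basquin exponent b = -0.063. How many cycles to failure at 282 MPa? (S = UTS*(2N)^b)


N = 0.5 * (S/UTS)^(1/b) = 0.5 * (282/718)^(1/-0.063) = 1.3850e+06 cycles

1.3850e+06 cycles


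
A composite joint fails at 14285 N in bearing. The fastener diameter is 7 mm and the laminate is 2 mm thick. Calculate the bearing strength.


sigma_br = F/(d*h) = 14285/(7*2) = 1020.4 MPa

1020.4 MPa


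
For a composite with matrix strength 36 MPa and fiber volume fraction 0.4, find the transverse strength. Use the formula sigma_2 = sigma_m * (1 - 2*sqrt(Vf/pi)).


factor = 1 - 2*sqrt(0.4/pi) = 0.2864
sigma_2 = 36 * 0.2864 = 10.31 MPa

10.31 MPa


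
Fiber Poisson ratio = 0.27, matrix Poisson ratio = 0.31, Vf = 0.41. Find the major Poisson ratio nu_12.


nu_12 = nu_f*Vf + nu_m*(1-Vf) = 0.27*0.41 + 0.31*0.59 = 0.2936

0.2936


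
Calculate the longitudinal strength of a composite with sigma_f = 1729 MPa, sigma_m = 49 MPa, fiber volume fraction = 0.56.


sigma_1 = sigma_f*Vf + sigma_m*(1-Vf) = 1729*0.56 + 49*0.44 = 989.8 MPa

989.8 MPa


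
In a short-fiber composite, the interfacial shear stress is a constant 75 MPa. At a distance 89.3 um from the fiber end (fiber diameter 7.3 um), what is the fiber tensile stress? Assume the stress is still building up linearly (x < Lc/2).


Force balance: sigma_f * (pi*d^2/4) = tau * (pi*d) * x  ->  sigma_f = 4 * tau * x / d
sigma_f = 4 * 75 * 89.3 / 7.3 = 3669.9 MPa

3669.9 MPa


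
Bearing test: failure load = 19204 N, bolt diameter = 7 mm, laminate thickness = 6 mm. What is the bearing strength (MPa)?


sigma_br = F/(d*h) = 19204/(7*6) = 457.2 MPa

457.2 MPa


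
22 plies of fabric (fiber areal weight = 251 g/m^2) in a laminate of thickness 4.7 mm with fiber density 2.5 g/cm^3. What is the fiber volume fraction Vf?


Vf = n * FAW / (rho_f * h * 1000) = 22 * 251 / (2.5 * 4.7 * 1000) = 0.47

0.47


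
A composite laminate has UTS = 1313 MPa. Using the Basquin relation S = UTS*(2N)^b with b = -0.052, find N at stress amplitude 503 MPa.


N = 0.5 * (S/UTS)^(1/b) = 0.5 * (503/1313)^(1/-0.052) = 5.1567e+07 cycles

5.1567e+07 cycles


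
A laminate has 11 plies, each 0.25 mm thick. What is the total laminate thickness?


h = n * t_ply = 11 * 0.25 = 2.75 mm

2.75 mm


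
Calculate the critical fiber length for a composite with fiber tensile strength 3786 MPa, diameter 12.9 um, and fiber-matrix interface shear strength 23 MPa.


Lc = sigma_f * d / (2 * tau_i) = 3786 * 12.9 / (2 * 23) = 1061.7 um

1061.7 um


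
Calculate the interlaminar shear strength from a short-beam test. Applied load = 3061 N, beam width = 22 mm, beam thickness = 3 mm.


ILSS = 3F/(4bh) = 3*3061/(4*22*3) = 34.78 MPa

34.78 MPa


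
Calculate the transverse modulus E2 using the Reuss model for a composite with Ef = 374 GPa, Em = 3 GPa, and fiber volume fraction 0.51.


1/E2 = Vf/Ef + (1-Vf)/Em = 0.51/374 + 0.49/3
E2 = 6.07 GPa

6.07 GPa


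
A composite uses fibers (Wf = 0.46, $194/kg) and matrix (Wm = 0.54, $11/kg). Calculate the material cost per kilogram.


Cost = cost_f*Wf + cost_m*Wm = 194*0.46 + 11*0.54 = $95.18/kg

$95.18/kg


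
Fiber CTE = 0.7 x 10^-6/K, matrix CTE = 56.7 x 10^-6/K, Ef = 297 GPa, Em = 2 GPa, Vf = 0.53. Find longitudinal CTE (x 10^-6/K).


E1 = Ef*Vf + Em*(1-Vf) = 158.35
alpha_1 = (alpha_f*Ef*Vf + alpha_m*Em*(1-Vf))/E1 = 1.03 x 10^-6/K

1.03 x 10^-6/K


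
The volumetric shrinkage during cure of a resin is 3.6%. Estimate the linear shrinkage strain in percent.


Linear shrinkage ≈ vol_shrink/3 = 3.6/3 = 1.2%

1.2%


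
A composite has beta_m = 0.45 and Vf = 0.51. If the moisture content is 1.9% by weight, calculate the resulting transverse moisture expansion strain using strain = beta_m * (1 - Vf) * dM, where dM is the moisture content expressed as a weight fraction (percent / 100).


dM = 1.9/100 = 0.019
strain = beta_m * (1-Vf) * dM = 0.45 * 0.49 * 0.019 = 0.0041895

0.0041895


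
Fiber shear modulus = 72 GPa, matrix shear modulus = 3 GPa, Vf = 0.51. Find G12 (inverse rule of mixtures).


1/G12 = Vf/Gf + (1-Vf)/Gm = 0.51/72 + 0.49/3
G12 = 5.87 GPa

5.87 GPa


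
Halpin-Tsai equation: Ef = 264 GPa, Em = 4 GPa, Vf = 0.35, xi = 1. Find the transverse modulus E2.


eta = (Ef/Em - 1)/(Ef/Em + xi) = (66.0 - 1)/(66.0 + 1) = 0.9701
E2 = Em*(1+xi*eta*Vf)/(1-eta*Vf) = 8.11 GPa

8.11 GPa


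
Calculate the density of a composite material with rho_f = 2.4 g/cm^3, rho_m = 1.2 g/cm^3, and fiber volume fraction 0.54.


rho_c = rho_f*Vf + rho_m*(1-Vf) = 2.4*0.54 + 1.2*0.46 = 1.848 g/cm^3

1.848 g/cm^3


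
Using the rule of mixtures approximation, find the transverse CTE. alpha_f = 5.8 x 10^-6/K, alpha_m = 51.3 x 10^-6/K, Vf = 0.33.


alpha_2 = alpha_f*Vf + alpha_m*(1-Vf) = 5.8*0.33 + 51.3*0.67 = 36.3 x 10^-6/K

36.3 x 10^-6/K


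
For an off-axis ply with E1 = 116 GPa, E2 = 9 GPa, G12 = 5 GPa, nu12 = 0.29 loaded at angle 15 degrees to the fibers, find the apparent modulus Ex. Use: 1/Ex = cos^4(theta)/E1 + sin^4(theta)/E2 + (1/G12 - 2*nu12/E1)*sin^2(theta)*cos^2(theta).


cos^4(15) = 0.870513, sin^4(15) = 0.004487, sin^2(15)*cos^2(15) = 0.0625
1/G12 - 2*nu12/E1 = 1/5 - 2*0.29/116 = 0.195 GPa^-1
1/Ex = 0.870513/116 + 0.004487/9 + 0.195*0.0625 = 0.0201905 GPa^-1
Ex = 49.53 GPa

49.53 GPa


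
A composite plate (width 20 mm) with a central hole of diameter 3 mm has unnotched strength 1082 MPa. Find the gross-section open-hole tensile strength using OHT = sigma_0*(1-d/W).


OHT = sigma_0*(1-d/W) = 1082*(1-3/20) = 919.7 MPa

919.7 MPa


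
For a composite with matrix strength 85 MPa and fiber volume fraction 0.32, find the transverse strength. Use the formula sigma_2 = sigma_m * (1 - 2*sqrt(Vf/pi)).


factor = 1 - 2*sqrt(0.32/pi) = 0.3617
sigma_2 = 85 * 0.3617 = 30.74 MPa

30.74 MPa


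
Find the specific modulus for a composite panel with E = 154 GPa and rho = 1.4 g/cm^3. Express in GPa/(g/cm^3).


Specific stiffness = E/rho = 154/1.4 = 110.0 GPa/(g/cm^3)

110.0 GPa/(g/cm^3)


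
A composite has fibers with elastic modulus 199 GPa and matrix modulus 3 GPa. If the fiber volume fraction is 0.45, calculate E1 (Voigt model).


E1 = Ef*Vf + Em*(1-Vf) = 199*0.45 + 3*0.55 = 91.2 GPa

91.2 GPa


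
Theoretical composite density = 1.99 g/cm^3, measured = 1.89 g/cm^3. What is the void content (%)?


Void% = (rho_theo - rho_actual)/rho_theo * 100 = (1.99 - 1.89)/1.99 * 100 = 5.03%

5.03%


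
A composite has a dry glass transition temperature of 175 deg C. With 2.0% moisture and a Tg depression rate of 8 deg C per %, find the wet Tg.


Tg_wet = Tg_dry - k*moisture = 175 - 8*2.0 = 159.0 deg C

159.0 deg C


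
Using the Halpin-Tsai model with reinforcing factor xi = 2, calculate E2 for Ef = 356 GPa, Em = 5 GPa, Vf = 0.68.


eta = (Ef/Em - 1)/(Ef/Em + xi) = (71.2 - 1)/(71.2 + 2) = 0.959
E2 = Em*(1+xi*eta*Vf)/(1-eta*Vf) = 33.12 GPa

33.12 GPa


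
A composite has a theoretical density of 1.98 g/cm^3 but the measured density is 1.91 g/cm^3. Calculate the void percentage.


Void% = (rho_theo - rho_actual)/rho_theo * 100 = (1.98 - 1.91)/1.98 * 100 = 3.54%

3.54%


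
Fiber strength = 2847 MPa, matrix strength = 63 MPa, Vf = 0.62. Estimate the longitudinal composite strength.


sigma_1 = sigma_f*Vf + sigma_m*(1-Vf) = 2847*0.62 + 63*0.38 = 1789.1 MPa

1789.1 MPa


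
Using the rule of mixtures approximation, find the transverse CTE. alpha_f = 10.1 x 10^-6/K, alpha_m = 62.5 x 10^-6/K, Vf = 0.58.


alpha_2 = alpha_f*Vf + alpha_m*(1-Vf) = 10.1*0.58 + 62.5*0.42 = 32.1 x 10^-6/K

32.1 x 10^-6/K


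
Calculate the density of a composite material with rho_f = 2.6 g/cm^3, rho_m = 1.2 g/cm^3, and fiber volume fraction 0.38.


rho_c = rho_f*Vf + rho_m*(1-Vf) = 2.6*0.38 + 1.2*0.62 = 1.732 g/cm^3

1.732 g/cm^3


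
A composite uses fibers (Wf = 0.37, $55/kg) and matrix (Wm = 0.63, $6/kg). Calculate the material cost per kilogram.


Cost = cost_f*Wf + cost_m*Wm = 55*0.37 + 6*0.63 = $24.13/kg

$24.13/kg


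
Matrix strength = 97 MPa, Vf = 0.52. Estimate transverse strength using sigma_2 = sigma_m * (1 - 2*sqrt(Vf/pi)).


factor = 1 - 2*sqrt(0.52/pi) = 0.1863
sigma_2 = 97 * 0.1863 = 18.07 MPa

18.07 MPa


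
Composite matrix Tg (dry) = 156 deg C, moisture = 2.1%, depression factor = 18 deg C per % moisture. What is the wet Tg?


Tg_wet = Tg_dry - k*moisture = 156 - 18*2.1 = 118.2 deg C

118.2 deg C
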